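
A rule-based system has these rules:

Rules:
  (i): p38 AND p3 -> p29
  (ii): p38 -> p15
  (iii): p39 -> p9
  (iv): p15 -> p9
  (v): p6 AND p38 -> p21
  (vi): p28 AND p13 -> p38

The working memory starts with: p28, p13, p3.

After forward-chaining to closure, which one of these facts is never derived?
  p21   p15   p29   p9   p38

p21

Round 1: (vi) [p28 AND p13 -> p38]. New: p38.
Round 2: (i) [p38 AND p3 -> p29]; (ii) [p38 -> p15]. New: p29, p15.
Round 3: (iv) [p15 -> p9]. New: p9.
Derived: p29 (round 2), p9 (round 3), p15 (round 2), p38 (round 1). p21 never appears in any round.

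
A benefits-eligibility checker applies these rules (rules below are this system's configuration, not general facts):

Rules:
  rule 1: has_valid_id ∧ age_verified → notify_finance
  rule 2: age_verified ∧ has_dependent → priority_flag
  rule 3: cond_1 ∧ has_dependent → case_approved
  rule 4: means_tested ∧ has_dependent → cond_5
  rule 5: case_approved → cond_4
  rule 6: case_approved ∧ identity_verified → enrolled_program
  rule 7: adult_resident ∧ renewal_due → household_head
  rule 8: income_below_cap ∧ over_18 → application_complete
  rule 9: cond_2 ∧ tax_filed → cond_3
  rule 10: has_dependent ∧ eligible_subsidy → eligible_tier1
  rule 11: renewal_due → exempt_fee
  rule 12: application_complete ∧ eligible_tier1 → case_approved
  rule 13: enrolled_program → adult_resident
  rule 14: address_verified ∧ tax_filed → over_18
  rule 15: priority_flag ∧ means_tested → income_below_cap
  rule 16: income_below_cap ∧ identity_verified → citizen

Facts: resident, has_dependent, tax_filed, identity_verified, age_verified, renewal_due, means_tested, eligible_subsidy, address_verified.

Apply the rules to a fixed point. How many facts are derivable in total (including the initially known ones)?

22

Round 1 fires rule 2, rule 4, rule 10, rule 11, rule 14, giving priority_flag, cond_5, eligible_tier1, exempt_fee, over_18.
Round 2 fires rule 15, giving income_below_cap.
Round 3 fires rule 8, rule 16, giving application_complete, citizen.
Round 4 fires rule 12, giving case_approved.
Round 5 fires rule 5, rule 6, giving cond_4, enrolled_program.
Round 6 fires rule 13, giving adult_resident.
Round 7 fires rule 7, giving household_head.
Closure: {address_verified, adult_resident, age_verified, application_complete, case_approved, citizen, cond_4, cond_5, eligible_subsidy, eligible_tier1, enrolled_program, exempt_fee, has_dependent, household_head, identity_verified, income_below_cap, means_tested, over_18, priority_flag, renewal_due, resident, tax_filed} — 22 facts.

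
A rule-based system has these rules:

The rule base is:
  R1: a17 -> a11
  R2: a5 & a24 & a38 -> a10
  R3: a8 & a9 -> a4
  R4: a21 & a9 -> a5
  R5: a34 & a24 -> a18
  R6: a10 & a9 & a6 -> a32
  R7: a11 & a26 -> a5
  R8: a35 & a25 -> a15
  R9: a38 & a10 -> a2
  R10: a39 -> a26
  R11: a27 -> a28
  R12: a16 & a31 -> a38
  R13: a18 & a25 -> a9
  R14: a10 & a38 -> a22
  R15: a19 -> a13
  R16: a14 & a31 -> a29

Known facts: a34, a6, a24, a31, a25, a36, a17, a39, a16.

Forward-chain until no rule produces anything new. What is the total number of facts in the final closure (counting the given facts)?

Round 1 fires R1, R5, R10, R12, giving a11, a18, a26, a38.
Round 2 fires R7, R13, giving a5, a9.
Round 3 fires R2, giving a10.
Round 4 fires R6, R9, R14, giving a32, a2, a22.
Closure: {a10, a11, a16, a17, a18, a2, a22, a24, a25, a26, a31, a32, a34, a36, a38, a39, a5, a6, a9} — 19 facts.

19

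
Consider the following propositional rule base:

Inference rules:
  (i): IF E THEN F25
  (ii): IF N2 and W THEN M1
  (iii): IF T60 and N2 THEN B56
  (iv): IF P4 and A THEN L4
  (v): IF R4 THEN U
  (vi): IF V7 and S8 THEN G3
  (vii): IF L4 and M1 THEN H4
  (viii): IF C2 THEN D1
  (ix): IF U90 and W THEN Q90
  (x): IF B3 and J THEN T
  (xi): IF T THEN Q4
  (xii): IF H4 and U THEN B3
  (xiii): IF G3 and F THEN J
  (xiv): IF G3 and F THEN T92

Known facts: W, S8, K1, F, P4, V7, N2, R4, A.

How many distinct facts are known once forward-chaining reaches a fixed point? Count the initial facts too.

19

Round 1: (ii) [IF N2 and W THEN M1]; (iv) [IF P4 and A THEN L4]; (v) [IF R4 THEN U]; (vi) [IF V7 and S8 THEN G3]. New: M1, L4, U, G3.
Round 2: (vii) [IF L4 and M1 THEN H4]; (xiii) [IF G3 and F THEN J]; (xiv) [IF G3 and F THEN T92]. New: H4, J, T92.
Round 3: (xii) [IF H4 and U THEN B3]. New: B3.
Round 4: (x) [IF B3 and J THEN T]. New: T.
Round 5: (xi) [IF T THEN Q4]. New: Q4.
Closure: {A, B3, F, G3, H4, J, K1, L4, M1, N2, P4, Q4, R4, S8, T, T92, U, V7, W} — 19 facts.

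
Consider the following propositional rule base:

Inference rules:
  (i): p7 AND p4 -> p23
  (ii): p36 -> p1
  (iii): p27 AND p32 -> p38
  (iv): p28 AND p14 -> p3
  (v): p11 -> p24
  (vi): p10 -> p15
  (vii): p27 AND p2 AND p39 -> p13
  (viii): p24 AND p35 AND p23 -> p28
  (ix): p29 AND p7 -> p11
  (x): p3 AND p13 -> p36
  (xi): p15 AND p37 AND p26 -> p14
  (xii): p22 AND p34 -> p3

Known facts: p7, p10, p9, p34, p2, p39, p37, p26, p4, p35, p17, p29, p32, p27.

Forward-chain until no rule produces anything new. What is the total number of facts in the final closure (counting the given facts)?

Round 1: (i) [p7 AND p4 -> p23]; (iii) [p27 AND p32 -> p38]; (vi) [p10 -> p15]; (vii) [p27 AND p2 AND p39 -> p13]; (ix) [p29 AND p7 -> p11]. Adds p23, p38, p15, p13, p11.
Round 2: (v) [p11 -> p24]; (xi) [p15 AND p37 AND p26 -> p14]. Adds p24, p14.
Round 3: (viii) [p24 AND p35 AND p23 -> p28]. Adds p28.
Round 4: (iv) [p28 AND p14 -> p3]. Adds p3.
Round 5: (x) [p3 AND p13 -> p36]. Adds p36.
Round 6: (ii) [p36 -> p1]. Adds p1.
Closure: {p1, p10, p11, p13, p14, p15, p17, p2, p23, p24, p26, p27, p28, p29, p3, p32, p34, p35, p36, p37, p38, p39, p4, p7, p9} — 25 facts.

25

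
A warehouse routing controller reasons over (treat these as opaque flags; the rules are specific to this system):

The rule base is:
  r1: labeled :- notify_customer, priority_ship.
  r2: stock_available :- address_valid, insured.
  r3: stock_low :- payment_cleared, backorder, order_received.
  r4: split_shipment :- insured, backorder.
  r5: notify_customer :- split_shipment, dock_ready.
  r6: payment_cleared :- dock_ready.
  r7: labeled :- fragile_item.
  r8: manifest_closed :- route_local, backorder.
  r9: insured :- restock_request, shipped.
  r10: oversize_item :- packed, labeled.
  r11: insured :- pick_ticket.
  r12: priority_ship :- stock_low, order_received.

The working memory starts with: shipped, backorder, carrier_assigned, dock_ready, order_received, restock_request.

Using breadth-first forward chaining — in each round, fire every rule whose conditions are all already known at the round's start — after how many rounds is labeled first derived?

Round 1: r6 [payment_cleared :- dock_ready.]; r9 [insured :- restock_request, shipped.]. Adds payment_cleared, insured.
Round 2: r3 [stock_low :- payment_cleared, backorder, order_received.]; r4 [split_shipment :- insured, backorder.]. Adds stock_low, split_shipment.
Round 3: r5 [notify_customer :- split_shipment, dock_ready.]; r12 [priority_ship :- stock_low, order_received.]. Adds notify_customer, priority_ship.
Round 4: r1 [labeled :- notify_customer, priority_ship.]. Adds labeled.
labeled first appears in round 4.

4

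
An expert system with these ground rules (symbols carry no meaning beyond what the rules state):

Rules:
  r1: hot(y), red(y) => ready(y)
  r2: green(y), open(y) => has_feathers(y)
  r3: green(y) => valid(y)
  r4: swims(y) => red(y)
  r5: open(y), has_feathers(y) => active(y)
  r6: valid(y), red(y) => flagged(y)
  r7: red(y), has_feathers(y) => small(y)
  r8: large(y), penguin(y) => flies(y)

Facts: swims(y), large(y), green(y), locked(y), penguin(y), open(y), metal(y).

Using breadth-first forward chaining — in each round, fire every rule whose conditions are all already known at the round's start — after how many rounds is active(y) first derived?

Round 1 — r2, r3, r4, r8, derive has_feathers(y), valid(y), red(y), flies(y).
Round 2 — r5, r6, r7, derive active(y), flagged(y), small(y).
active(y) first appears in round 2.

2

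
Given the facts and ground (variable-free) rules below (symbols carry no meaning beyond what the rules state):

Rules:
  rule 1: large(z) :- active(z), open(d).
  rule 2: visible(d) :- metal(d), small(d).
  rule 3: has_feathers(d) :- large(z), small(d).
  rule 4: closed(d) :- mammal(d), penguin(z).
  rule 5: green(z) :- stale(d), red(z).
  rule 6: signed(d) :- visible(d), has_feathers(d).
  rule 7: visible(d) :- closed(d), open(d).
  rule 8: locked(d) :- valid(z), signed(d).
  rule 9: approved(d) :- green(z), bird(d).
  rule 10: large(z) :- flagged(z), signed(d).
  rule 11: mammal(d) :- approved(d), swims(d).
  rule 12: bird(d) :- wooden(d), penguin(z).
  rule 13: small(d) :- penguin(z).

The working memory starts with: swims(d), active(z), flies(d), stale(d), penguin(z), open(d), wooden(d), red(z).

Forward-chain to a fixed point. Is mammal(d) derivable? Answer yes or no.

yes

Round 1 fires rule 1, rule 5, rule 12, rule 13, giving large(z), green(z), bird(d), small(d).
Round 2 fires rule 3, rule 9, giving has_feathers(d), approved(d).
Round 3 fires rule 11, giving mammal(d).
Round 4 fires rule 4, giving closed(d).
Round 5 fires rule 7, giving visible(d).
Round 6 fires rule 6, giving signed(d).
mammal(d) appears in round 3, so it is derivable.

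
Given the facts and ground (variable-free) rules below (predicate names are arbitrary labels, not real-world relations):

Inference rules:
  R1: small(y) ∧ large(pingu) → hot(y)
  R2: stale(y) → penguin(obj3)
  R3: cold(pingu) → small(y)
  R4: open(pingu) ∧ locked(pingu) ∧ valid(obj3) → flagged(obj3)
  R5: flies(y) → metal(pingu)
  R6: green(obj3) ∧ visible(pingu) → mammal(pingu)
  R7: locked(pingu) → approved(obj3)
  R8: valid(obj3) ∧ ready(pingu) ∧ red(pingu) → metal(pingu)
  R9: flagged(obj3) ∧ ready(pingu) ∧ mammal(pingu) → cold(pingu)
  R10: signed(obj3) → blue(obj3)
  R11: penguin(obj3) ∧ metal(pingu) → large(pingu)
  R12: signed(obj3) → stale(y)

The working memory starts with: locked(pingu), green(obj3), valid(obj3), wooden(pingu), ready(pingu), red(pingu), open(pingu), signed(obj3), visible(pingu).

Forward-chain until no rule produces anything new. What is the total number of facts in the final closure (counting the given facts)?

20

Round 1 fires R4, R6, R7, R8, R10, R12, giving flagged(obj3), mammal(pingu), approved(obj3), metal(pingu), blue(obj3), stale(y).
Round 2 fires R2, R9, giving penguin(obj3), cold(pingu).
Round 3 fires R3, R11, giving small(y), large(pingu).
Round 4 fires R1, giving hot(y).
Closure: {approved(obj3), blue(obj3), cold(pingu), flagged(obj3), green(obj3), hot(y), large(pingu), locked(pingu), mammal(pingu), metal(pingu), open(pingu), penguin(obj3), ready(pingu), red(pingu), signed(obj3), small(y), stale(y), valid(obj3), visible(pingu), wooden(pingu)} — 20 facts.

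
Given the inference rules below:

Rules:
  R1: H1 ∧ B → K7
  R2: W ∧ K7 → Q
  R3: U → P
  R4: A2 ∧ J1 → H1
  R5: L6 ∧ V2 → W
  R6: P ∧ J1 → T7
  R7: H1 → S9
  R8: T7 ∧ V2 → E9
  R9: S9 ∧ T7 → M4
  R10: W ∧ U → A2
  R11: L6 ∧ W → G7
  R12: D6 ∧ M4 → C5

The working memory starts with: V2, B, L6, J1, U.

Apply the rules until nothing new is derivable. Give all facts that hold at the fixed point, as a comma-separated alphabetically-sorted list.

A2, B, E9, G7, H1, J1, K7, L6, M4, P, Q, S9, T7, U, V2, W

Round 1 — R3, R5, derive P, W.
Round 2 — R6, R10, R11, derive T7, A2, G7.
Round 3 — R4, R8, derive H1, E9.
Round 4 — R1, R7, derive K7, S9.
Round 5 — R2, R9, derive Q, M4.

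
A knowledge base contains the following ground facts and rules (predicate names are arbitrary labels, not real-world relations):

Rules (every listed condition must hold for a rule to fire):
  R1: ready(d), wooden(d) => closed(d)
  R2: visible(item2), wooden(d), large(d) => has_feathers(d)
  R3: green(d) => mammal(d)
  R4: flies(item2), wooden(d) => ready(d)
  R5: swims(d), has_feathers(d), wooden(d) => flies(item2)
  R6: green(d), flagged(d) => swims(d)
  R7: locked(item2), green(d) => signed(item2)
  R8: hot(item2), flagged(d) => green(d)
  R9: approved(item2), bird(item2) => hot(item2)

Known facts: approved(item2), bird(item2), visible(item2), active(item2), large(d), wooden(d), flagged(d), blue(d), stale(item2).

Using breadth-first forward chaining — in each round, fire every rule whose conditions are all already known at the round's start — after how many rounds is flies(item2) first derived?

Round 1 fires R2, R9, giving has_feathers(d), hot(item2).
Round 2 fires R8, giving green(d).
Round 3 fires R3, R6, giving mammal(d), swims(d).
Round 4 fires R5, giving flies(item2).
flies(item2) first appears in round 4.

4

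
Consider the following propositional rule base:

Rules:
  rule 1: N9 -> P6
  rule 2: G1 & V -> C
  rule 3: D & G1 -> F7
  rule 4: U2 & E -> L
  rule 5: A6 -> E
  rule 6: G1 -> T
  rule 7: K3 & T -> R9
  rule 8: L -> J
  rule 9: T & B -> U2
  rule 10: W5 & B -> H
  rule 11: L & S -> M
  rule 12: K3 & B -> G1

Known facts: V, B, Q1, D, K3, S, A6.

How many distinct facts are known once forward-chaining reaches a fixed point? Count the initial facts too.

17

Round 1 — rule 5, rule 12, derive E, G1.
Round 2 — rule 2, rule 3, rule 6, derive C, F7, T.
Round 3 — rule 7, rule 9, derive R9, U2.
Round 4 — rule 4, derive L.
Round 5 — rule 8, rule 11, derive J, M.
Closure: {A6, B, C, D, E, F7, G1, J, K3, L, M, Q1, R9, S, T, U2, V} — 17 facts.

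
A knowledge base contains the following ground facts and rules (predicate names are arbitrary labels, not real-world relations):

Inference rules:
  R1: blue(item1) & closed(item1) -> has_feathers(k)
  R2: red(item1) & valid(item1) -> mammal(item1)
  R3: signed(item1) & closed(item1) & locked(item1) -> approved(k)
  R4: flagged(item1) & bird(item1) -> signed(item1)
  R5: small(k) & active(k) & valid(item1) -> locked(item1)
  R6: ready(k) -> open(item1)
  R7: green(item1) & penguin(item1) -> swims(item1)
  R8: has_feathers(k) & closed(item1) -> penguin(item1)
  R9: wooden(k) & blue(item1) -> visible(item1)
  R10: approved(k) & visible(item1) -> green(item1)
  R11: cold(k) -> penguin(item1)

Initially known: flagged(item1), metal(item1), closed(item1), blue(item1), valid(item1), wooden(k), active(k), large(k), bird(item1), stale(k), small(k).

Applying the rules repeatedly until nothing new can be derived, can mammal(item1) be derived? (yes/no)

Round 1 — R1, R4, R5, R9, derive has_feathers(k), signed(item1), locked(item1), visible(item1).
Round 2 — R3, R8, derive approved(k), penguin(item1).
Round 3 — R10, derive green(item1).
Round 4 — R7, derive swims(item1).
Fixed point reached. mammal(item1) is concluded only by R2; R2 needs red(item1) (never derived).

no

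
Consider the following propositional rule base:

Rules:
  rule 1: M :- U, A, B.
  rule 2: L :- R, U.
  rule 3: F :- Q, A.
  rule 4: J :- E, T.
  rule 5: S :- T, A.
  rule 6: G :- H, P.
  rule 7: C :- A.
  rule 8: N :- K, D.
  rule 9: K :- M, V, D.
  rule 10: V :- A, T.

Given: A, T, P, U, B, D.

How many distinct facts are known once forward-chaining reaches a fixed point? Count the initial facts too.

Round 1 fires rule 1, rule 5, rule 7, rule 10, giving M, S, C, V.
Round 2 fires rule 9, giving K.
Round 3 fires rule 8, giving N.
Closure: {A, B, C, D, K, M, N, P, S, T, U, V} — 12 facts.

12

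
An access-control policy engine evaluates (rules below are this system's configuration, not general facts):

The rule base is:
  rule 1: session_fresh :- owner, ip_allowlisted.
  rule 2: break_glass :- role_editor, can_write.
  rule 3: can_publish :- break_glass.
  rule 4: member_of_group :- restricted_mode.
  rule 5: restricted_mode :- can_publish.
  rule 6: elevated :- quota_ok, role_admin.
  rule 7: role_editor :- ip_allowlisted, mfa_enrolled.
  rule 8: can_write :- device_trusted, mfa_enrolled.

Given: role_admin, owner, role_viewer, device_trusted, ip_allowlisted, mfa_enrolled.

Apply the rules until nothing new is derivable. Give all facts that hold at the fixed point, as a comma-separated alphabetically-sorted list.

Round 1 fires rule 1, rule 7, rule 8, giving session_fresh, role_editor, can_write.
Round 2 fires rule 2, giving break_glass.
Round 3 fires rule 3, giving can_publish.
Round 4 fires rule 5, giving restricted_mode.
Round 5 fires rule 4, giving member_of_group.

break_glass, can_publish, can_write, device_trusted, ip_allowlisted, member_of_group, mfa_enrolled, owner, restricted_mode, role_admin, role_editor, role_viewer, session_fresh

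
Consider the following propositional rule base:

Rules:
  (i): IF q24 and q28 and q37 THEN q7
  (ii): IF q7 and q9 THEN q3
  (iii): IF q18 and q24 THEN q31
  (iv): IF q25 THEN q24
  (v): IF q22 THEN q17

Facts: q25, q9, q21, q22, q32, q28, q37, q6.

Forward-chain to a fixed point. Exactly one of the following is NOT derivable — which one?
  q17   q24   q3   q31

Round 1 — (iv), (v), derive q24, q17.
Round 2 — (i), derive q7.
Round 3 — (ii), derive q3.
Derived: q3 (round 3), q17 (round 1), q24 (round 1). q31 never appears in any round.

q31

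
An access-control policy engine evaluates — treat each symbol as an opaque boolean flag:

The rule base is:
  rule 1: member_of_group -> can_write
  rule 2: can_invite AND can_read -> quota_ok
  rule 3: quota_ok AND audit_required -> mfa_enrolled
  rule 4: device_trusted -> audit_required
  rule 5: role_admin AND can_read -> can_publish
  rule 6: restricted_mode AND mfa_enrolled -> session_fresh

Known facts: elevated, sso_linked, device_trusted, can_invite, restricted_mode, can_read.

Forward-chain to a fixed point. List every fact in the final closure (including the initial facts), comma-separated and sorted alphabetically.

audit_required, can_invite, can_read, device_trusted, elevated, mfa_enrolled, quota_ok, restricted_mode, session_fresh, sso_linked

Round 1: rule 2 [can_invite AND can_read -> quota_ok]; rule 4 [device_trusted -> audit_required]. New: quota_ok, audit_required.
Round 2: rule 3 [quota_ok AND audit_required -> mfa_enrolled]. New: mfa_enrolled.
Round 3: rule 6 [restricted_mode AND mfa_enrolled -> session_fresh]. New: session_fresh.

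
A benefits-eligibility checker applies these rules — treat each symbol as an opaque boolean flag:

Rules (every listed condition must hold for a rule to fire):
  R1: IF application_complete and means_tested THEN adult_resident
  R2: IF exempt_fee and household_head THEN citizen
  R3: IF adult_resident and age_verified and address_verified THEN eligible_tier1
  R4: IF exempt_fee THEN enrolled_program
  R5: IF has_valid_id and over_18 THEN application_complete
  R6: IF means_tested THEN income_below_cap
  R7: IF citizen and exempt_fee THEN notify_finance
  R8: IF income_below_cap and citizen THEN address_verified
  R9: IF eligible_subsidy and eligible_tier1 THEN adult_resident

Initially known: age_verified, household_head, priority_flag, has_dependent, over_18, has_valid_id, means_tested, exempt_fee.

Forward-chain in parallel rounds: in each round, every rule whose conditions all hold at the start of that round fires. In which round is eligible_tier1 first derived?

3

Round 1 fires R2, R4, R5, R6, giving citizen, enrolled_program, application_complete, income_below_cap.
Round 2 fires R1, R7, R8, giving adult_resident, notify_finance, address_verified.
Round 3 fires R3, giving eligible_tier1.
eligible_tier1 first appears in round 3.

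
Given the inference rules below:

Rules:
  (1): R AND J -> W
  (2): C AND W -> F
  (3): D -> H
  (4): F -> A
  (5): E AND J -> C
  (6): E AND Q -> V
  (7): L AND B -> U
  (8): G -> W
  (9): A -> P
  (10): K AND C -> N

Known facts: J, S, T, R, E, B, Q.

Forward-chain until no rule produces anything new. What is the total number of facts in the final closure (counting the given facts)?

Round 1: (1) [R AND J -> W]; (5) [E AND J -> C]; (6) [E AND Q -> V]. Adds W, C, V.
Round 2: (2) [C AND W -> F]. Adds F.
Round 3: (4) [F -> A]. Adds A.
Round 4: (9) [A -> P]. Adds P.
Closure: {A, B, C, E, F, J, P, Q, R, S, T, V, W} — 13 facts.

13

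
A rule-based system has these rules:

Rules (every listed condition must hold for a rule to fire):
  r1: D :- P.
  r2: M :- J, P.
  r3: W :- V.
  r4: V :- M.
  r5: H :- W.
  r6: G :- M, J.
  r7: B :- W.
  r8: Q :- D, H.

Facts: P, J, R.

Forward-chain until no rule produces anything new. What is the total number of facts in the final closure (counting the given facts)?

11

Round 1: r1 [D :- P.]; r2 [M :- J, P.]. Adds D, M.
Round 2: r4 [V :- M.]; r6 [G :- M, J.]. Adds V, G.
Round 3: r3 [W :- V.]. Adds W.
Round 4: r5 [H :- W.]; r7 [B :- W.]. Adds H, B.
Round 5: r8 [Q :- D, H.]. Adds Q.
Closure: {B, D, G, H, J, M, P, Q, R, V, W} — 11 facts.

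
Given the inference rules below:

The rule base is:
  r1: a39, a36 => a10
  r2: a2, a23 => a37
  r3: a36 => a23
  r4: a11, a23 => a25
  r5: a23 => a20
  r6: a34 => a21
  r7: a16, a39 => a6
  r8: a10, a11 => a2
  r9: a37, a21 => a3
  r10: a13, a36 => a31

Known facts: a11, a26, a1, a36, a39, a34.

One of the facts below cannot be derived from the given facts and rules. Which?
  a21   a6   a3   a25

[1] r1 [a39, a36 => a10]; r3 [a36 => a23]; r6 [a34 => a21]. ⇒ new: a10, a23, a21.
[2] r4 [a11, a23 => a25]; r5 [a23 => a20]; r8 [a10, a11 => a2]. ⇒ new: a25, a20, a2.
[3] r2 [a2, a23 => a37]. ⇒ new: a37.
[4] r9 [a37, a21 => a3]. ⇒ new: a3.
Derived: a21 (round 1), a3 (round 4), a25 (round 2). a6 never appears in any round.

a6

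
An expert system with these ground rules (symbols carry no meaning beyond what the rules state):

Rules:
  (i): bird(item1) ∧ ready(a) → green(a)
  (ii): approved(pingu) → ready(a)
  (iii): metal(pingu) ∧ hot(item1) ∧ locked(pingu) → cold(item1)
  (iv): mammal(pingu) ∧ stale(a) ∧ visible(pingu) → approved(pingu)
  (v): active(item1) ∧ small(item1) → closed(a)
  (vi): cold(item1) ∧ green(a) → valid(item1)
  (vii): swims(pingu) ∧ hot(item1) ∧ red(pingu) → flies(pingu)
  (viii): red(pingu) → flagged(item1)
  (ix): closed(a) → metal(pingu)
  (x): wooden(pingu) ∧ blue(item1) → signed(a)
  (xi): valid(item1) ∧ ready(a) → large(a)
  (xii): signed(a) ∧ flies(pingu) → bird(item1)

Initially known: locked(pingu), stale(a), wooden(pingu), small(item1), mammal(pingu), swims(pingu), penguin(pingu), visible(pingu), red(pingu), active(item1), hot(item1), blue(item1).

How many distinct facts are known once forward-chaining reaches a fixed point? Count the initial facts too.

24

Round 1: (iv) [mammal(pingu) ∧ stale(a) ∧ visible(pingu) → approved(pingu)]; (v) [active(item1) ∧ small(item1) → closed(a)]; (vii) [swims(pingu) ∧ hot(item1) ∧ red(pingu) → flies(pingu)]; (viii) [red(pingu) → flagged(item1)]; (x) [wooden(pingu) ∧ blue(item1) → signed(a)]. Adds approved(pingu), closed(a), flies(pingu), flagged(item1), signed(a).
Round 2: (ii) [approved(pingu) → ready(a)]; (ix) [closed(a) → metal(pingu)]; (xii) [signed(a) ∧ flies(pingu) → bird(item1)]. Adds ready(a), metal(pingu), bird(item1).
Round 3: (i) [bird(item1) ∧ ready(a) → green(a)]; (iii) [metal(pingu) ∧ hot(item1) ∧ locked(pingu) → cold(item1)]. Adds green(a), cold(item1).
Round 4: (vi) [cold(item1) ∧ green(a) → valid(item1)]. Adds valid(item1).
Round 5: (xi) [valid(item1) ∧ ready(a) → large(a)]. Adds large(a).
Closure: {active(item1), approved(pingu), bird(item1), blue(item1), closed(a), cold(item1), flagged(item1), flies(pingu), green(a), hot(item1), large(a), locked(pingu), mammal(pingu), metal(pingu), penguin(pingu), ready(a), red(pingu), signed(a), small(item1), stale(a), swims(pingu), valid(item1), visible(pingu), wooden(pingu)} — 24 facts.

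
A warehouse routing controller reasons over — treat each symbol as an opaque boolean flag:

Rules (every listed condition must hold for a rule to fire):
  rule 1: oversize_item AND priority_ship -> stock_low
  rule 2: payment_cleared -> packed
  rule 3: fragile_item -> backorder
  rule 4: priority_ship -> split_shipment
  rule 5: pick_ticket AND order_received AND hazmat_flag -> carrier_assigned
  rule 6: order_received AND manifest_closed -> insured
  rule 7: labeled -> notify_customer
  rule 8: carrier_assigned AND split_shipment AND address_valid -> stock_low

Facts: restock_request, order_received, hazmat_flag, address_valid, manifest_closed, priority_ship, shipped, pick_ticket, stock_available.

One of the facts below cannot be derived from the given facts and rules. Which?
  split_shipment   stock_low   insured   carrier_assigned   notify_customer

notify_customer

Round 1: rule 4 [priority_ship -> split_shipment]; rule 5 [pick_ticket AND order_received AND hazmat_flag -> carrier_assigned]; rule 6 [order_received AND manifest_closed -> insured]. New: split_shipment, carrier_assigned, insured.
Round 2: rule 8 [carrier_assigned AND split_shipment AND address_valid -> stock_low]. New: stock_low.
Derived: stock_low (round 2), insured (round 1), split_shipment (round 1), carrier_assigned (round 1). notify_customer never appears in any round.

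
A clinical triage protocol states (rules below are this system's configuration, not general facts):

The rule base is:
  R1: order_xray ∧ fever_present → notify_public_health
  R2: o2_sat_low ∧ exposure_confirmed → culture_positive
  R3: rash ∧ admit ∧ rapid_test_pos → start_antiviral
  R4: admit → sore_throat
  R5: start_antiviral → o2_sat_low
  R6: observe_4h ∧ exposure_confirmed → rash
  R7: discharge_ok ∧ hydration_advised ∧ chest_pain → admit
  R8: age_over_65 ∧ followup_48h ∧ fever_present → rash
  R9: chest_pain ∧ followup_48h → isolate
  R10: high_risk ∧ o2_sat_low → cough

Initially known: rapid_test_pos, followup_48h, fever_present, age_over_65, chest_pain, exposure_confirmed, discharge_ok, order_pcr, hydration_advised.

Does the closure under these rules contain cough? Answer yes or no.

no

Round 1 — R7, R8, R9, derive admit, rash, isolate.
Round 2 — R3, R4, derive start_antiviral, sore_throat.
Round 3 — R5, derive o2_sat_low.
Round 4 — R2, derive culture_positive.
Fixed point reached. cough is concluded only by R10; R10 needs high_risk (never derived).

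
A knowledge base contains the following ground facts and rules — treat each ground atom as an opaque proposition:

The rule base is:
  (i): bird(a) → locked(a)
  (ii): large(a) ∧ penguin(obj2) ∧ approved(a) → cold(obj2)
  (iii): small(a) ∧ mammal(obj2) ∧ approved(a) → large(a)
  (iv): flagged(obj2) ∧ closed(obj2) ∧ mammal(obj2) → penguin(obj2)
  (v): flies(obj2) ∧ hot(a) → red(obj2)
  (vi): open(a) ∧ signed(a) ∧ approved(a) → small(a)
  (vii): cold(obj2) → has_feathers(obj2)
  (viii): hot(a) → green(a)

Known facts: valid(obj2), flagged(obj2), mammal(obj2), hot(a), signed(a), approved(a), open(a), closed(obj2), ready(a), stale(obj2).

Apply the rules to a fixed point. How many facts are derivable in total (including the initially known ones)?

16

[1] (iv) [flagged(obj2) ∧ closed(obj2) ∧ mammal(obj2) → penguin(obj2)]; (vi) [open(a) ∧ signed(a) ∧ approved(a) → small(a)]; (viii) [hot(a) → green(a)]. ⇒ new: penguin(obj2), small(a), green(a).
[2] (iii) [small(a) ∧ mammal(obj2) ∧ approved(a) → large(a)]. ⇒ new: large(a).
[3] (ii) [large(a) ∧ penguin(obj2) ∧ approved(a) → cold(obj2)]. ⇒ new: cold(obj2).
[4] (vii) [cold(obj2) → has_feathers(obj2)]. ⇒ new: has_feathers(obj2).
Closure: {approved(a), closed(obj2), cold(obj2), flagged(obj2), green(a), has_feathers(obj2), hot(a), large(a), mammal(obj2), open(a), penguin(obj2), ready(a), signed(a), small(a), stale(obj2), valid(obj2)} — 16 facts.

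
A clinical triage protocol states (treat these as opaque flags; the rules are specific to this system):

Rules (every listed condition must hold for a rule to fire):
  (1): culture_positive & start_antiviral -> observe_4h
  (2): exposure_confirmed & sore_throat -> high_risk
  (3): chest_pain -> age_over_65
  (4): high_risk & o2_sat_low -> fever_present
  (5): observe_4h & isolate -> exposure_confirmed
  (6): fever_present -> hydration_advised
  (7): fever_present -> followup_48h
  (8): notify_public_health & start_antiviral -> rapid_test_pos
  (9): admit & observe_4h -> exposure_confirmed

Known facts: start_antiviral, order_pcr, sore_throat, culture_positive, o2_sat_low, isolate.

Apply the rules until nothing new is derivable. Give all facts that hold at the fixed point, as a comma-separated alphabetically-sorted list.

culture_positive, exposure_confirmed, fever_present, followup_48h, high_risk, hydration_advised, isolate, o2_sat_low, observe_4h, order_pcr, sore_throat, start_antiviral

Round 1 fires (1), giving observe_4h.
Round 2 fires (5), giving exposure_confirmed.
Round 3 fires (2), giving high_risk.
Round 4 fires (4), giving fever_present.
Round 5 fires (6), (7), giving hydration_advised, followup_48h.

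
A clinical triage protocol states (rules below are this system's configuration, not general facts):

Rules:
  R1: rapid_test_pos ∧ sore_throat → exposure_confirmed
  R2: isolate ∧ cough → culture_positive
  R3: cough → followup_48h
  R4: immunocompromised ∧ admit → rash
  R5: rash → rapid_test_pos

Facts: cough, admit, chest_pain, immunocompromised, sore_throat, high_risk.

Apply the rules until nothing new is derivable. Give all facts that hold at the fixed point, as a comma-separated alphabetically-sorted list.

admit, chest_pain, cough, exposure_confirmed, followup_48h, high_risk, immunocompromised, rapid_test_pos, rash, sore_throat

Round 1: R3 [cough → followup_48h]; R4 [immunocompromised ∧ admit → rash]. Adds followup_48h, rash.
Round 2: R5 [rash → rapid_test_pos]. Adds rapid_test_pos.
Round 3: R1 [rapid_test_pos ∧ sore_throat → exposure_confirmed]. Adds exposure_confirmed.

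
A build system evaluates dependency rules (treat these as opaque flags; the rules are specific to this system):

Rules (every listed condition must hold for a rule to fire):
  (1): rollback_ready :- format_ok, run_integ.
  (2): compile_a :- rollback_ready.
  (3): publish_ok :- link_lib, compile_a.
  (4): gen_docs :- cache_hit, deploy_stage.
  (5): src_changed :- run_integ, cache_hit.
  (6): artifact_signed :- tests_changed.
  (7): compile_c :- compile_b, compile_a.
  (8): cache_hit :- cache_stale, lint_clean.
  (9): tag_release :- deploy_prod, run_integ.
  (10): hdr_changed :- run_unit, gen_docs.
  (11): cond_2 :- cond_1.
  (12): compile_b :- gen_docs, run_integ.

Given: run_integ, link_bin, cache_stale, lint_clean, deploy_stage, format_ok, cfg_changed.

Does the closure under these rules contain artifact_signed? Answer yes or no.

no

[1] (1) [rollback_ready :- format_ok, run_integ.]; (8) [cache_hit :- cache_stale, lint_clean.]. ⇒ new: rollback_ready, cache_hit.
[2] (2) [compile_a :- rollback_ready.]; (4) [gen_docs :- cache_hit, deploy_stage.]; (5) [src_changed :- run_integ, cache_hit.]. ⇒ new: compile_a, gen_docs, src_changed.
[3] (12) [compile_b :- gen_docs, run_integ.]. ⇒ new: compile_b.
[4] (7) [compile_c :- compile_b, compile_a.]. ⇒ new: compile_c.
Fixed point reached. artifact_signed is concluded only by (6); (6) needs tests_changed (never derived).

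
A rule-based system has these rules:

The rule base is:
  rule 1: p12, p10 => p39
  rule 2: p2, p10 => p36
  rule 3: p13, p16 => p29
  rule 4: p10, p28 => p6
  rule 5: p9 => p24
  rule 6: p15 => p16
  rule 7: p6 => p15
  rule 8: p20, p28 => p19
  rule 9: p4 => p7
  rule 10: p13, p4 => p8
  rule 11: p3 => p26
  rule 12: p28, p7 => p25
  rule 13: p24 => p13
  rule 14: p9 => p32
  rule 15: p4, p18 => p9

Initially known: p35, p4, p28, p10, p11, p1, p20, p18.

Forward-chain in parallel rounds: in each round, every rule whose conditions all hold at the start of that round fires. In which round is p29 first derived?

Round 1 — rule 4, rule 8, rule 9, rule 15, derive p6, p19, p7, p9.
Round 2 — rule 5, rule 7, rule 12, rule 14, derive p24, p15, p25, p32.
Round 3 — rule 6, rule 13, derive p16, p13.
Round 4 — rule 3, rule 10, derive p29, p8.
p29 first appears in round 4.

4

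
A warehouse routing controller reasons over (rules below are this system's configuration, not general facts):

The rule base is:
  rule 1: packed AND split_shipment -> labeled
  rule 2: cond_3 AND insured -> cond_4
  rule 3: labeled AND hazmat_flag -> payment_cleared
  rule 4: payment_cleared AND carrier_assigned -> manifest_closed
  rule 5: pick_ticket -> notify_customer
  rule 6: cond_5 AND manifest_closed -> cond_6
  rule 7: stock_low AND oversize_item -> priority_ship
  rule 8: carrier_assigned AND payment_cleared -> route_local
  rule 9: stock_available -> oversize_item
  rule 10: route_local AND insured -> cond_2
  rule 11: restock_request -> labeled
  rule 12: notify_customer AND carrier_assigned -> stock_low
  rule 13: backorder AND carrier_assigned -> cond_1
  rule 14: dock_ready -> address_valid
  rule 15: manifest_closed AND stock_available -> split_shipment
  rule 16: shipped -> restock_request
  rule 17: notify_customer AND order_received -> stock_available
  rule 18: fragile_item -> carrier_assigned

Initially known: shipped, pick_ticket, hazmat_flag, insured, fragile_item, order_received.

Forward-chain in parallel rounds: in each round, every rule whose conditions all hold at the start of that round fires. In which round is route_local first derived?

Round 1 — rule 5, rule 16, rule 18, derive notify_customer, restock_request, carrier_assigned.
Round 2 — rule 11, rule 12, rule 17, derive labeled, stock_low, stock_available.
Round 3 — rule 3, rule 9, derive payment_cleared, oversize_item.
Round 4 — rule 4, rule 7, rule 8, derive manifest_closed, priority_ship, route_local.
route_local first appears in round 4.

4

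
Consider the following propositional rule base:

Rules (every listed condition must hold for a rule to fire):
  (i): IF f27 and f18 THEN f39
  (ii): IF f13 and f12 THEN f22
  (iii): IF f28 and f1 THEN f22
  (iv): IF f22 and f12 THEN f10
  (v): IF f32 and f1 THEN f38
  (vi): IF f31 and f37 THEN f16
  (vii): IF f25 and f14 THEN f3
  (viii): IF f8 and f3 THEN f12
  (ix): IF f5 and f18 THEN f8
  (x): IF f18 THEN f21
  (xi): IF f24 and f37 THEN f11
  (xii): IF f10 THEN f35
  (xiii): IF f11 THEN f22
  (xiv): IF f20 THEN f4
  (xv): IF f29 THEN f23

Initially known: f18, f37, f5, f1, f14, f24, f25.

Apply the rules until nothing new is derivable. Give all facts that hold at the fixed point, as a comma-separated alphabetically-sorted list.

f1, f10, f11, f12, f14, f18, f21, f22, f24, f25, f3, f35, f37, f5, f8

Round 1 — (vii), (ix), (x), (xi), derive f3, f8, f21, f11.
Round 2 — (viii), (xiii), derive f12, f22.
Round 3 — (iv), derive f10.
Round 4 — (xii), derive f35.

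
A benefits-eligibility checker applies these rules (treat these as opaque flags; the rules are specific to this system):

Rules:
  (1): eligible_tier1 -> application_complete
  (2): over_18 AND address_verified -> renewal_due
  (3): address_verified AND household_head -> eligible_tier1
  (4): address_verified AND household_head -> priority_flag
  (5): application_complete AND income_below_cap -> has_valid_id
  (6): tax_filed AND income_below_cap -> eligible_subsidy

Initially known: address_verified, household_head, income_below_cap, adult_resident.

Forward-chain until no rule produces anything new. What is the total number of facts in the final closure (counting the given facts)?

Round 1: (3) [address_verified AND household_head -> eligible_tier1]; (4) [address_verified AND household_head -> priority_flag]. Adds eligible_tier1, priority_flag.
Round 2: (1) [eligible_tier1 -> application_complete]. Adds application_complete.
Round 3: (5) [application_complete AND income_below_cap -> has_valid_id]. Adds has_valid_id.
Closure: {address_verified, adult_resident, application_complete, eligible_tier1, has_valid_id, household_head, income_below_cap, priority_flag} — 8 facts.

8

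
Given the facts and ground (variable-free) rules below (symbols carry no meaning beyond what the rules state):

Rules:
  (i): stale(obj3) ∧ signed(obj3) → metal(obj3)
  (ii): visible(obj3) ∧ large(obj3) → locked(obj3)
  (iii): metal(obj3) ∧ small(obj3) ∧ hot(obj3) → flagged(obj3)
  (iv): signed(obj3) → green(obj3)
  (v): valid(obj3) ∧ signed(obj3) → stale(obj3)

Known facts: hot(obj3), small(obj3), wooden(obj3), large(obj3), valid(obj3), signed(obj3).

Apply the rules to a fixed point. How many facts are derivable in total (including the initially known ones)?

[1] (iv) [signed(obj3) → green(obj3)]; (v) [valid(obj3) ∧ signed(obj3) → stale(obj3)]. ⇒ new: green(obj3), stale(obj3).
[2] (i) [stale(obj3) ∧ signed(obj3) → metal(obj3)]. ⇒ new: metal(obj3).
[3] (iii) [metal(obj3) ∧ small(obj3) ∧ hot(obj3) → flagged(obj3)]. ⇒ new: flagged(obj3).
Closure: {flagged(obj3), green(obj3), hot(obj3), large(obj3), metal(obj3), signed(obj3), small(obj3), stale(obj3), valid(obj3), wooden(obj3)} — 10 facts.

10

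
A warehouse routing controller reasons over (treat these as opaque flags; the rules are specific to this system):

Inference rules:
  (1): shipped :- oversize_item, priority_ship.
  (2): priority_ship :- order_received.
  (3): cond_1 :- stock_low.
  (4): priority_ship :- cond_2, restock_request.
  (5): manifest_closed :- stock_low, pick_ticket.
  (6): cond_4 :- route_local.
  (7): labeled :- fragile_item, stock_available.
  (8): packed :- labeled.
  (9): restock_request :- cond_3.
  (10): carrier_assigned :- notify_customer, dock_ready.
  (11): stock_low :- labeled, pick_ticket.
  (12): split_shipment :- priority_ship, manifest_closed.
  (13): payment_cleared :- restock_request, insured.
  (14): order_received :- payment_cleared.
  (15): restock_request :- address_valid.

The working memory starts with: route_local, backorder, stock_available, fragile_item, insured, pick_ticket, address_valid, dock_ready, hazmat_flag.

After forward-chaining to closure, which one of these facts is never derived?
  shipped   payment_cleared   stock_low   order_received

shipped

Round 1: (6) [cond_4 :- route_local.]; (7) [labeled :- fragile_item, stock_available.]; (15) [restock_request :- address_valid.]. New: cond_4, labeled, restock_request.
Round 2: (8) [packed :- labeled.]; (11) [stock_low :- labeled, pick_ticket.]; (13) [payment_cleared :- restock_request, insured.]. New: packed, stock_low, payment_cleared.
Round 3: (3) [cond_1 :- stock_low.]; (5) [manifest_closed :- stock_low, pick_ticket.]; (14) [order_received :- payment_cleared.]. New: cond_1, manifest_closed, order_received.
Round 4: (2) [priority_ship :- order_received.]. New: priority_ship.
Round 5: (12) [split_shipment :- priority_ship, manifest_closed.]. New: split_shipment.
Derived: order_received (round 3), payment_cleared (round 2), stock_low (round 2). shipped never appears in any round.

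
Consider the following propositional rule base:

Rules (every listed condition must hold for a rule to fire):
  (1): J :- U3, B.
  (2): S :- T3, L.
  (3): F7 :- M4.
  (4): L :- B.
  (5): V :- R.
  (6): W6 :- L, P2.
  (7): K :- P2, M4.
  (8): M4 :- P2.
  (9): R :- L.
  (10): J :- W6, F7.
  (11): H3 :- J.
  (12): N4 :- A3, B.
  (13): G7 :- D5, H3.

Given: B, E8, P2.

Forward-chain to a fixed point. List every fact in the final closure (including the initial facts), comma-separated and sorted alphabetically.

B, E8, F7, H3, J, K, L, M4, P2, R, V, W6

Round 1 fires (4), (8), giving L, M4.
Round 2 fires (3), (6), (7), (9), giving F7, W6, K, R.
Round 3 fires (5), (10), giving V, J.
Round 4 fires (11), giving H3.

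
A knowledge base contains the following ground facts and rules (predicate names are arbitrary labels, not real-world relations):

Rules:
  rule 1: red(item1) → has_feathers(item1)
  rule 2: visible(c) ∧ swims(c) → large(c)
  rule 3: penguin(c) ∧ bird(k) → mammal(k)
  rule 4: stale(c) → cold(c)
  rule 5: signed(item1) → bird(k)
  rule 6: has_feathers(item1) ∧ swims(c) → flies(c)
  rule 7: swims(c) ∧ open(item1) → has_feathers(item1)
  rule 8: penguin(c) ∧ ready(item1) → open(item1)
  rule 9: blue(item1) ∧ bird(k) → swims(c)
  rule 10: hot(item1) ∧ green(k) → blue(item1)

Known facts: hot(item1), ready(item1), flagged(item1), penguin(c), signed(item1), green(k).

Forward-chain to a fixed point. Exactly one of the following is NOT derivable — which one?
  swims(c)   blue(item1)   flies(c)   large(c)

[1] rule 5 [signed(item1) → bird(k)]; rule 8 [penguin(c) ∧ ready(item1) → open(item1)]; rule 10 [hot(item1) ∧ green(k) → blue(item1)]. ⇒ new: bird(k), open(item1), blue(item1).
[2] rule 3 [penguin(c) ∧ bird(k) → mammal(k)]; rule 9 [blue(item1) ∧ bird(k) → swims(c)]. ⇒ new: mammal(k), swims(c).
[3] rule 7 [swims(c) ∧ open(item1) → has_feathers(item1)]. ⇒ new: has_feathers(item1).
[4] rule 6 [has_feathers(item1) ∧ swims(c) → flies(c)]. ⇒ new: flies(c).
Derived: blue(item1) (round 1), swims(c) (round 2), flies(c) (round 4). large(c) never appears in any round.

large(c)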